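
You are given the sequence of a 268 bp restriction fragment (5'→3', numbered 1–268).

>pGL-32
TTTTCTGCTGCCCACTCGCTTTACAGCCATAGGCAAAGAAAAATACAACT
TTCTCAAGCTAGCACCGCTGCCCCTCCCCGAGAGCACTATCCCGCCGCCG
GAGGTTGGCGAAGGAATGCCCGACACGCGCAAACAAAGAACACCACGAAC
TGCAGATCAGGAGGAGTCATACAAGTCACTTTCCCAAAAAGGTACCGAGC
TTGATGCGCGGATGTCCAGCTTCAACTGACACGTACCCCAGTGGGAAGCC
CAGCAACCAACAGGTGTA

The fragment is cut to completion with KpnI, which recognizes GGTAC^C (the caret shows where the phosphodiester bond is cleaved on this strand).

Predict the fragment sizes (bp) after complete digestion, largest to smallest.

195, 73 bp

The KpnI site (GGTACC) starts at position 191.
KpnI cuts after base 5 of each site (before the last base), so after position 195.
Linear molecule, 1 cut → 2 fragments:
  1–195 → 195 bp
  196–268 → 73 bp
Sorted largest to smallest: 195, 73 bp.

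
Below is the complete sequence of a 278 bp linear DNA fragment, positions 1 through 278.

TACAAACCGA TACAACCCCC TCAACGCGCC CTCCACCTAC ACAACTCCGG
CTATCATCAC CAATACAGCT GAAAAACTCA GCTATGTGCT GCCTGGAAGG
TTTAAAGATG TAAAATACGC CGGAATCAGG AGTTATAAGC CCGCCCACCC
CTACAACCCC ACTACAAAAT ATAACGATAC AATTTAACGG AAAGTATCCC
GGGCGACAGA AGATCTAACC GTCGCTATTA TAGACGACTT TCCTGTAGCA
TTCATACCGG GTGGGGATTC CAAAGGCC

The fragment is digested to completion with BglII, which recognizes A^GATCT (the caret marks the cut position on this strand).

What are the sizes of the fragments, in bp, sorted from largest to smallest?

The BglII site (AGATCT) starts at position 211.
BglII cuts after the first base of each site, so after position 211.
Linear molecule, 1 cut → 2 fragments:
  1–211 → 211 bp
  212–278 → 67 bp
Sorted largest to smallest: 211, 67 bp.

211, 67 bp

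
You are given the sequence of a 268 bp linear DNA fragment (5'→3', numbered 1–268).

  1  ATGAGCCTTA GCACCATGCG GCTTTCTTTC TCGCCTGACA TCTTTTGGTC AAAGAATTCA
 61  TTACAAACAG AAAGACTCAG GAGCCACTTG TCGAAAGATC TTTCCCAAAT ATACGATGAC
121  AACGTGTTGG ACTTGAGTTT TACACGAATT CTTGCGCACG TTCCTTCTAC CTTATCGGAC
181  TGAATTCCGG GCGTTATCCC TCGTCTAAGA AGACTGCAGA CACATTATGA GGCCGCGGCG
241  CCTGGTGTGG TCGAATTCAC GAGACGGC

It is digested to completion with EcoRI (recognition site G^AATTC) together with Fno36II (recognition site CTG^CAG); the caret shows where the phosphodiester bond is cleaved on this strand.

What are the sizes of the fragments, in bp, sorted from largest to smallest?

EcoRI sites (GAATTC) start at positions 54, 146, 182, 253.
EcoRI cuts after the first base of each site, so after positions 54, 146, 182, 253.
The Fno36II site (CTGCAG) starts at position 214.
Fno36II cuts after base 3 of each site, so after position 216.
Combined cut positions: 54, 146, 182, 216, 253.
Linear molecule, 5 cuts → 6 fragments:
  1–54 → 54 bp
  55–146 → 92 bp
  147–182 → 36 bp
  183–216 → 34 bp
  217–253 → 37 bp
  254–268 → 15 bp
Sorted largest to smallest: 92, 54, 37, 36, 34, 15 bp.

92, 54, 37, 36, 34, 15 bp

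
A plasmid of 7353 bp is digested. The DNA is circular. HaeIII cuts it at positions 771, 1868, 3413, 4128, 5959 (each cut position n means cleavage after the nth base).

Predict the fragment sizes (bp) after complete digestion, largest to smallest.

Circular molecule, 5 cuts → 5 fragments:
  1868 − 771 = 1097 bp
  3413 − 1868 = 1545 bp
  4128 − 3413 = 715 bp
  5959 − 4128 = 1831 bp
  wrap: 7353 − 5959 + 771 = 2165 bp
Sorted largest to smallest: 2165, 1831, 1545, 1097, 715 bp.

2165, 1831, 1545, 1097, 715 bp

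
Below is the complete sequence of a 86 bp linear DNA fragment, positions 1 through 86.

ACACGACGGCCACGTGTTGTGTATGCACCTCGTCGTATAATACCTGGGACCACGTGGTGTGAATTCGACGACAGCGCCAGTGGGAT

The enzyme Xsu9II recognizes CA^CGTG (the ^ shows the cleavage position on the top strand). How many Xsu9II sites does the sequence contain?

2

CACGTG occurs starting at positions 11, 51.
Xsu9II cuts at 2 sites.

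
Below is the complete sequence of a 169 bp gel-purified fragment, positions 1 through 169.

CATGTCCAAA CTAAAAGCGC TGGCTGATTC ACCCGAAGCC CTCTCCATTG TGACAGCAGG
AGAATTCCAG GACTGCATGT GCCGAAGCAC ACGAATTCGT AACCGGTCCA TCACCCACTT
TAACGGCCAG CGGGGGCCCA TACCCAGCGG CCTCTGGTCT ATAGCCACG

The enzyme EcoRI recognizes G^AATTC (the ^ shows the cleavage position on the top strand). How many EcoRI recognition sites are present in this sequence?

GAATTC occurs starting at positions 62, 93.
EcoRI cuts at 2 sites.

2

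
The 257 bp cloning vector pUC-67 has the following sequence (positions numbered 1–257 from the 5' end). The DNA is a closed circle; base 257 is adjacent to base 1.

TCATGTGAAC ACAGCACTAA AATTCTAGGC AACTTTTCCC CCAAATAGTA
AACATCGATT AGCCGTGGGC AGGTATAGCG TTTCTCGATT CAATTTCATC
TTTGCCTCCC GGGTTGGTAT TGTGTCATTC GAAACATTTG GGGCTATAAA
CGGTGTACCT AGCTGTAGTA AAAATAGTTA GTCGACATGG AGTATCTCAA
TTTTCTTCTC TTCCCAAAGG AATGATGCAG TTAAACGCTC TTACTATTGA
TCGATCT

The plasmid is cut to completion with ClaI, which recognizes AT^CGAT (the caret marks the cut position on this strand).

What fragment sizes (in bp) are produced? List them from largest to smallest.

196, 61 bp

ClaI sites (ATCGAT) start at positions 54, 250.
ClaI cuts after base 2 of each site, so after positions 55, 251.
Circular molecule, 2 cuts → 2 fragments:
  56–251 → 196 bp
  252–257 then 1–55 → 6 + 55 = 61 bp
Sorted largest to smallest: 196, 61 bp.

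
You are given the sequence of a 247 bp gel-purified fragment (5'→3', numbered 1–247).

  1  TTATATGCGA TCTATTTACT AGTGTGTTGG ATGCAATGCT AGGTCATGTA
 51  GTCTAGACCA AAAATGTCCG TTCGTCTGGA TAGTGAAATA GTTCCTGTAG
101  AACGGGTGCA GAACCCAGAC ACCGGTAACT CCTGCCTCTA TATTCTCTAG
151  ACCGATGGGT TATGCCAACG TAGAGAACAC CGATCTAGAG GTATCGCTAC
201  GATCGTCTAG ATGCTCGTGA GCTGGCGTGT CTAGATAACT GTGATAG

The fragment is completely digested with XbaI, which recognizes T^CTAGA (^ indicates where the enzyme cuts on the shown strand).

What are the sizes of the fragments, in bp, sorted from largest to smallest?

94, 52, 38, 24, 22, 17 bp

XbaI sites (TCTAGA) start at positions 52, 146, 184, 206, 230.
XbaI cuts after the first base of each site, so after positions 52, 146, 184, 206, 230.
Linear molecule, 5 cuts → 6 fragments:
  1–52 → 52 bp
  53–146 → 94 bp
  147–184 → 38 bp
  185–206 → 22 bp
  207–230 → 24 bp
  231–247 → 17 bp
Sorted largest to smallest: 94, 52, 38, 24, 22, 17 bp.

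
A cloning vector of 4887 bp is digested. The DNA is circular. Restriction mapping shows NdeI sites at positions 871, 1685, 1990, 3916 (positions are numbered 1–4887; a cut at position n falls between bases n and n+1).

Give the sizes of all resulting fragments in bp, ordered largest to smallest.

1926, 1842, 814, 305 bp

Circular molecule, 4 cuts → 4 fragments:
  1685 − 871 = 814 bp
  1990 − 1685 = 305 bp
  3916 − 1990 = 1926 bp
  wrap: 4887 − 3916 + 871 = 1842 bp
Sorted largest to smallest: 1926, 1842, 814, 305 bp.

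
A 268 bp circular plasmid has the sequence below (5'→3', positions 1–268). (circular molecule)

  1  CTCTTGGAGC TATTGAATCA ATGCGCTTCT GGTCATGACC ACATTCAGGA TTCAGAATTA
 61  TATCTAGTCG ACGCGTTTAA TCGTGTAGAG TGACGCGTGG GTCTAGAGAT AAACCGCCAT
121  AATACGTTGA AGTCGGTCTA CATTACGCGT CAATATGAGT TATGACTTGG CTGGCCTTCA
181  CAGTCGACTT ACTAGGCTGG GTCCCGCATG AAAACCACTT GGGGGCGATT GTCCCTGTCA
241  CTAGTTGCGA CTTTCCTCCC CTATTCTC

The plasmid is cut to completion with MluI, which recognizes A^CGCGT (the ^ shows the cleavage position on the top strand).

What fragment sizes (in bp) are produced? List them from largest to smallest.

MluI sites (ACGCGT) start at positions 71, 93, 145.
MluI cuts after the first base of each site, so after positions 71, 93, 145.
Circular molecule, 3 cuts → 3 fragments:
  72–93 → 22 bp
  94–145 → 52 bp
  146–268 then 1–71 → 123 + 71 = 194 bp
Sorted largest to smallest: 194, 52, 22 bp.

194, 52, 22 bp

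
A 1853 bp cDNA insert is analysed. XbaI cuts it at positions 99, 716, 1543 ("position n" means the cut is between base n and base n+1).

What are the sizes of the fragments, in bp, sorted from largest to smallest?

Linear molecule, 3 cuts → 4 fragments:
  99 − 0 = 99 bp
  716 − 99 = 617 bp
  1543 − 716 = 827 bp
  1853 − 1543 = 310 bp
Sorted largest to smallest: 827, 617, 310, 99 bp.

827, 617, 310, 99 bp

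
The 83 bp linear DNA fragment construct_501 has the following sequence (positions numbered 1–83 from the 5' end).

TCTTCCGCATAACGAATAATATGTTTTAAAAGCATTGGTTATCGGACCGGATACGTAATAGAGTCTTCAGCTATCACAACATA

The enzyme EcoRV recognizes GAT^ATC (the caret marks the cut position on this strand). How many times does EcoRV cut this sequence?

0

No occurrence of GATATC is present in the sequence.
EcoRV does not cut: 0 sites.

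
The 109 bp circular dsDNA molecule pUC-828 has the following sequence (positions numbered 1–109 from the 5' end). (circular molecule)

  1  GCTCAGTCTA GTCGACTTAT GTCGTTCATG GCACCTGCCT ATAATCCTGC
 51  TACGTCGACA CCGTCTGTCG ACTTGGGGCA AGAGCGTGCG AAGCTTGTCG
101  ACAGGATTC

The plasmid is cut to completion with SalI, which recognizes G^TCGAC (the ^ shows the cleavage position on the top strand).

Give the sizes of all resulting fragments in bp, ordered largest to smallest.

SalI sites (GTCGAC) start at positions 11, 54, 67, 97.
SalI cuts after the first base of each site, so after positions 11, 54, 67, 97.
Circular molecule, 4 cuts → 4 fragments:
  12–54 → 43 bp
  55–67 → 13 bp
  68–97 → 30 bp
  98–109 then 1–11 → 12 + 11 = 23 bp
Sorted largest to smallest: 43, 30, 23, 13 bp.

43, 30, 23, 13 bp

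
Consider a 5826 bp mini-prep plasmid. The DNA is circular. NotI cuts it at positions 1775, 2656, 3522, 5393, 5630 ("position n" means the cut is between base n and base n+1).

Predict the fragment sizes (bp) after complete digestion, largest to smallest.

Circular molecule, 5 cuts → 5 fragments:
  2656 − 1775 = 881 bp
  3522 − 2656 = 866 bp
  5393 − 3522 = 1871 bp
  5630 − 5393 = 237 bp
  wrap: 5826 − 5630 + 1775 = 1971 bp
Sorted largest to smallest: 1971, 1871, 881, 866, 237 bp.

1971, 1871, 881, 866, 237 bp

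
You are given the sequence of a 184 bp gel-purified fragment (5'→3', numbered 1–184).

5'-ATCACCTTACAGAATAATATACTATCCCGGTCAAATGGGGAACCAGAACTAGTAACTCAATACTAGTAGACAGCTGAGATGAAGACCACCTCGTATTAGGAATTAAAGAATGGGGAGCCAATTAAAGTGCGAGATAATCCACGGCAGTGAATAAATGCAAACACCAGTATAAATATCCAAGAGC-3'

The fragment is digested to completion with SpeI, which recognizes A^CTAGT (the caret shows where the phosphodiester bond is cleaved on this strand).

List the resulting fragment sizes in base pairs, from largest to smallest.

SpeI sites (ACTAGT) start at positions 48, 62.
SpeI cuts after the first base of each site, so after positions 48, 62.
Linear molecule, 2 cuts → 3 fragments:
  1–48 → 48 bp
  49–62 → 14 bp
  63–184 → 122 bp
Sorted largest to smallest: 122, 48, 14 bp.

122, 48, 14 bp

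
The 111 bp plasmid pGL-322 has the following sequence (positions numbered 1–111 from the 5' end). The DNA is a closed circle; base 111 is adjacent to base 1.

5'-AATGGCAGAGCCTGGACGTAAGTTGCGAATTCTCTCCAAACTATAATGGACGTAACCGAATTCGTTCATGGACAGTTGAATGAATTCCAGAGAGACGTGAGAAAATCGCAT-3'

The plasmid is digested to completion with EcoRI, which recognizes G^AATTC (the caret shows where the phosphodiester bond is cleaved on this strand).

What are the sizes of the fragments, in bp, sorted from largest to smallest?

EcoRI sites (GAATTC) start at positions 27, 58, 82.
EcoRI cuts after the first base of each site, so after positions 27, 58, 82.
Circular molecule, 3 cuts → 3 fragments:
  28–58 → 31 bp
  59–82 → 24 bp
  83–111 then 1–27 → 29 + 27 = 56 bp
Sorted largest to smallest: 56, 31, 24 bp.

56, 31, 24 bp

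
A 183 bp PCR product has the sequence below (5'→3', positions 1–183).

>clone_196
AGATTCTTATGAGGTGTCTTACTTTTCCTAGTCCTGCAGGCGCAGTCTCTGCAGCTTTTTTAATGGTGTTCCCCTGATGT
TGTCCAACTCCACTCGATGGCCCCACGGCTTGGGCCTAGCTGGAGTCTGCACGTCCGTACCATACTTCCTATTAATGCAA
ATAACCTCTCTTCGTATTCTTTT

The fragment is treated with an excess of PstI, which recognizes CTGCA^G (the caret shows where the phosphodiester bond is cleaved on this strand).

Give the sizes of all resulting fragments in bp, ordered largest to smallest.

130, 38, 15 bp

PstI sites (CTGCAG) start at positions 34, 49.
PstI cuts after base 5 of each site (before the last base), so after positions 38, 53.
Linear molecule, 2 cuts → 3 fragments:
  1–38 → 38 bp
  39–53 → 15 bp
  54–183 → 130 bp
Sorted largest to smallest: 130, 38, 15 bp.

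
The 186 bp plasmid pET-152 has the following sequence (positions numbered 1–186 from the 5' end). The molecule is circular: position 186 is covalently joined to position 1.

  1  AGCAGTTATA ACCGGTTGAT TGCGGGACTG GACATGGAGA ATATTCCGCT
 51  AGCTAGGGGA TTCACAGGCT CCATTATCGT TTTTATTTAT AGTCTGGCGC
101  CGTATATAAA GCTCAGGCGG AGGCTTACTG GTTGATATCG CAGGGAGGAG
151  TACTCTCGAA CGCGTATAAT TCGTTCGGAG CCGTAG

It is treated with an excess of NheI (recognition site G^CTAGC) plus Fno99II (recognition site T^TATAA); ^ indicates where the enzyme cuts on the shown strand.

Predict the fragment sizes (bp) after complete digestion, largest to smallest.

144, 42 bp

The NheI site (GCTAGC) starts at position 48.
NheI cuts after the first base of each site, so after position 48.
The Fno99II site (TTATAA) starts at position 6.
Fno99II cuts after the first base of each site, so after position 6.
Combined cut positions: 6, 48.
Circular molecule, 2 cuts → 2 fragments:
  7–48 → 42 bp
  49–186 then 1–6 → 138 + 6 = 144 bp
Sorted largest to smallest: 144, 42 bp.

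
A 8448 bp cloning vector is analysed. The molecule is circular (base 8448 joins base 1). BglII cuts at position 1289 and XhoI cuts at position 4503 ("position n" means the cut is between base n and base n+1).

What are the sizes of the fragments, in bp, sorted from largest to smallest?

5234, 3214 bp

Combined cut positions (sorted): 1289, 4503.
Circular molecule, 2 cuts → 2 fragments:
  4503 − 1289 = 3214 bp
  wrap: 8448 − 4503 + 1289 = 5234 bp
Sorted largest to smallest: 5234, 3214 bp.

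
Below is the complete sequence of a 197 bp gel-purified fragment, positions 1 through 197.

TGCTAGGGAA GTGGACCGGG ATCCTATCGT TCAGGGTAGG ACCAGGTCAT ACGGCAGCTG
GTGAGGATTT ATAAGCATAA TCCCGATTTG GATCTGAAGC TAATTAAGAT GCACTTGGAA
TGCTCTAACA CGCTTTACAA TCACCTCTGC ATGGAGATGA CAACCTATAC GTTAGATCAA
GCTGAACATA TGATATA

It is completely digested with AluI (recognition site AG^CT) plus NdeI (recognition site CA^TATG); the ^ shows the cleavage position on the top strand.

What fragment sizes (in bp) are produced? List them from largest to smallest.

82, 57, 42, 9, 7 bp

AluI sites (AGCT) start at positions 56, 98, 180.
AluI cuts after base 2 of each site, so after positions 57, 99, 181.
The NdeI site (CATATG) starts at position 187.
NdeI cuts after base 2 of each site, so after position 188.
Combined cut positions: 57, 99, 181, 188.
Linear molecule, 4 cuts → 5 fragments:
  1–57 → 57 bp
  58–99 → 42 bp
  100–181 → 82 bp
  182–188 → 7 bp
  189–197 → 9 bp
Sorted largest to smallest: 82, 57, 42, 9, 7 bp.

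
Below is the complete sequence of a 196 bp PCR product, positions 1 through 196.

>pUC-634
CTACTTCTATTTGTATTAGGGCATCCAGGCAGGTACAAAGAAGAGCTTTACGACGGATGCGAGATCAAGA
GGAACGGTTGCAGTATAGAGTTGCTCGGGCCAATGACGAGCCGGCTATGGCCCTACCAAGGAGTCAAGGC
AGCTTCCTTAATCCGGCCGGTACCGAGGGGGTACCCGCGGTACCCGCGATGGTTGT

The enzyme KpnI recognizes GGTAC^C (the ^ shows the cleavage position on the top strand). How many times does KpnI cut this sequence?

GGTACC occurs starting at positions 159, 170, 179.
KpnI cuts at 3 sites.

3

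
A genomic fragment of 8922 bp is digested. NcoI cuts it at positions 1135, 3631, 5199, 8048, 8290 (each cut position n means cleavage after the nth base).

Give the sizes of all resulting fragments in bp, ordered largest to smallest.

2849, 2496, 1568, 1135, 632, 242 bp

Linear molecule, 5 cuts → 6 fragments:
  1135 − 0 = 1135 bp
  3631 − 1135 = 2496 bp
  5199 − 3631 = 1568 bp
  8048 − 5199 = 2849 bp
  8290 − 8048 = 242 bp
  8922 − 8290 = 632 bp
Sorted largest to smallest: 2849, 2496, 1568, 1135, 632, 242 bp.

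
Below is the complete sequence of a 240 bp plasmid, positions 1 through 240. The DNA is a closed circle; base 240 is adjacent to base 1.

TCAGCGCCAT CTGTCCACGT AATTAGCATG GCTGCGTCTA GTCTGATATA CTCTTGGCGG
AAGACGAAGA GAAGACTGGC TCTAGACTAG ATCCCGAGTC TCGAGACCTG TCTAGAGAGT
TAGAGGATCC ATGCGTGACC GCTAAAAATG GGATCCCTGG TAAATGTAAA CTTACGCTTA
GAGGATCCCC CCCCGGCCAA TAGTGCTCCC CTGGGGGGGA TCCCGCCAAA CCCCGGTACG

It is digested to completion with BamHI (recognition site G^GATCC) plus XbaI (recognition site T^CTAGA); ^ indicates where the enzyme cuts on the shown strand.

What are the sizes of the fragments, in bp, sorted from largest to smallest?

103, 35, 32, 30, 26, 14 bp

BamHI sites (GGATCC) start at positions 125, 151, 183, 218.
BamHI cuts after the first base of each site, so after positions 125, 151, 183, 218.
XbaI sites (TCTAGA) start at positions 81, 111.
XbaI cuts after the first base of each site, so after positions 81, 111.
Combined cut positions: 81, 111, 125, 151, 183, 218.
Circular molecule, 6 cuts → 6 fragments:
  82–111 → 30 bp
  112–125 → 14 bp
  126–151 → 26 bp
  152–183 → 32 bp
  184–218 → 35 bp
  219–240 then 1–81 → 22 + 81 = 103 bp
Sorted largest to smallest: 103, 35, 32, 30, 26, 14 bp.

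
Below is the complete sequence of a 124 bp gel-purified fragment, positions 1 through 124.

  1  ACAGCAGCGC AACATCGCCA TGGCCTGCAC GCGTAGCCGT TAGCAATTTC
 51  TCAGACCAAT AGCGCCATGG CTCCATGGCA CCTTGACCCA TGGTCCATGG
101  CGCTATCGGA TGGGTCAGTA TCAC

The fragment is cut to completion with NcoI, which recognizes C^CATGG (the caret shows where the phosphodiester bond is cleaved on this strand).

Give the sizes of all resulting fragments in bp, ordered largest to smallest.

NcoI sites (CCATGG) start at positions 18, 65, 73, 88, 95.
NcoI cuts after the first base of each site, so after positions 18, 65, 73, 88, 95.
Linear molecule, 5 cuts → 6 fragments:
  1–18 → 18 bp
  19–65 → 47 bp
  66–73 → 8 bp
  74–88 → 15 bp
  89–95 → 7 bp
  96–124 → 29 bp
Sorted largest to smallest: 47, 29, 18, 15, 8, 7 bp.

47, 29, 18, 15, 8, 7 bp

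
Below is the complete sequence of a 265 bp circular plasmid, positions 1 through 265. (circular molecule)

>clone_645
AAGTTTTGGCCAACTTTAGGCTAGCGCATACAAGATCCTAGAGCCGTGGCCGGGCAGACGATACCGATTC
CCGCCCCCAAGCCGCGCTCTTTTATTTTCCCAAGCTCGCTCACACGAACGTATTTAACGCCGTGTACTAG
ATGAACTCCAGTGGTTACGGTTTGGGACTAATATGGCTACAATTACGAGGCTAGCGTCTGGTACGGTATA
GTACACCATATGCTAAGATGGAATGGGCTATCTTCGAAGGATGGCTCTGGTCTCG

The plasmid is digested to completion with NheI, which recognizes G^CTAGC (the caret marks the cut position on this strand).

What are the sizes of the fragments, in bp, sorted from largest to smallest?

170, 95 bp

NheI sites (GCTAGC) start at positions 20, 190.
NheI cuts after the first base of each site, so after positions 20, 190.
Circular molecule, 2 cuts → 2 fragments:
  21–190 → 170 bp
  191–265 then 1–20 → 75 + 20 = 95 bp
Sorted largest to smallest: 170, 95 bp.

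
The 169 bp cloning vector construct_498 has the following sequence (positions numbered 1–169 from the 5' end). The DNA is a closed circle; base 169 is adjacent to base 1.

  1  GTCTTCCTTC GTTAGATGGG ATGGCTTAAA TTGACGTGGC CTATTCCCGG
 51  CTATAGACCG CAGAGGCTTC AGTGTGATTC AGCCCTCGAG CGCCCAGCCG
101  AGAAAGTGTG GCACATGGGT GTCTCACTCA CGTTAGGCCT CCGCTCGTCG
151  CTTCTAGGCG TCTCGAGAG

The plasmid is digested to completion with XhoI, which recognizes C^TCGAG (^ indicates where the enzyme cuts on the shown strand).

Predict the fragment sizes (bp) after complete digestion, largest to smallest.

92, 77 bp

XhoI sites (CTCGAG) start at positions 85, 162.
XhoI cuts after the first base of each site, so after positions 85, 162.
Circular molecule, 2 cuts → 2 fragments:
  86–162 → 77 bp
  163–169 then 1–85 → 7 + 85 = 92 bp
Sorted largest to smallest: 92, 77 bp.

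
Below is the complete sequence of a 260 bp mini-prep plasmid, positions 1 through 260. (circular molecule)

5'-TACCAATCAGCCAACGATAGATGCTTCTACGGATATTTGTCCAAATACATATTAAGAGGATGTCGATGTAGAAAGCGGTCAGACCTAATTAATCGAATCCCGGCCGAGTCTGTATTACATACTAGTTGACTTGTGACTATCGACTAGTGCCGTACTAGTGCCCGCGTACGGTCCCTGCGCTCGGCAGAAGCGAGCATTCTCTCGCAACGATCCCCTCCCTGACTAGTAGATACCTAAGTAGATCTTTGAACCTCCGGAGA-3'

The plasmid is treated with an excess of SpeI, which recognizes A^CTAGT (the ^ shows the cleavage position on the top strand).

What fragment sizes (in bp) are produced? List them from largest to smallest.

SpeI sites (ACTAGT) start at positions 121, 143, 154, 222.
SpeI cuts after the first base of each site, so after positions 121, 143, 154, 222.
Circular molecule, 4 cuts → 4 fragments:
  122–143 → 22 bp
  144–154 → 11 bp
  155–222 → 68 bp
  223–260 then 1–121 → 38 + 121 = 159 bp
Sorted largest to smallest: 159, 68, 22, 11 bp.

159, 68, 22, 11 bp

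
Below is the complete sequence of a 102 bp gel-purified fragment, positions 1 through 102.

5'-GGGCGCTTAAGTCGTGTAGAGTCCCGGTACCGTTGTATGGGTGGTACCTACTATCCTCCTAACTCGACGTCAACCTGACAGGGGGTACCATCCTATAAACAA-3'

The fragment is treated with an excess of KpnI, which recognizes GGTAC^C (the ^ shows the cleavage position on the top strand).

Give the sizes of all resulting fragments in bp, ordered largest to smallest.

41, 30, 17, 14 bp

KpnI sites (GGTACC) start at positions 26, 43, 84.
KpnI cuts after base 5 of each site (before the last base), so after positions 30, 47, 88.
Linear molecule, 3 cuts → 4 fragments:
  1–30 → 30 bp
  31–47 → 17 bp
  48–88 → 41 bp
  89–102 → 14 bp
Sorted largest to smallest: 41, 30, 17, 14 bp.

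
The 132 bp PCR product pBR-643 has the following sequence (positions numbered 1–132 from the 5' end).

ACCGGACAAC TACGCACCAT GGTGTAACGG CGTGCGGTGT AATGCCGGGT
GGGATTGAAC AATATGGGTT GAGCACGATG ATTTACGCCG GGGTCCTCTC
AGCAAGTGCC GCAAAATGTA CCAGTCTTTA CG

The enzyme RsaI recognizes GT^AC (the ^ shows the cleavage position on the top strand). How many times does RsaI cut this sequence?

1

GTAC occurs starting at position 118.
RsaI cuts at 1 site.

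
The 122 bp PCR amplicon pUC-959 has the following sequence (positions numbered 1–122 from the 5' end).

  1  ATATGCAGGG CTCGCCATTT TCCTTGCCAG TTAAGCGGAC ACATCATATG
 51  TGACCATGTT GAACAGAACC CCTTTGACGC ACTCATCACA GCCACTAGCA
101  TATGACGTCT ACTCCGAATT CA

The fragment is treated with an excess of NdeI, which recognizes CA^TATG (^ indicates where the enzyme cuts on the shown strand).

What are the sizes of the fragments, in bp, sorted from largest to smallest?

NdeI sites (CATATG) start at positions 45, 99.
NdeI cuts after base 2 of each site, so after positions 46, 100.
Linear molecule, 2 cuts → 3 fragments:
  1–46 → 46 bp
  47–100 → 54 bp
  101–122 → 22 bp
Sorted largest to smallest: 54, 46, 22 bp.

54, 46, 22 bp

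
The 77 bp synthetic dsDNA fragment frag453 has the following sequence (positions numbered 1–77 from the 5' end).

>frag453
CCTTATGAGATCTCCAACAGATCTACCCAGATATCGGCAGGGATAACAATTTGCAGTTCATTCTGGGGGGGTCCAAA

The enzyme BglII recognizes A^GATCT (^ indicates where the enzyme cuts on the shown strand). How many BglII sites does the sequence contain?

AGATCT occurs starting at positions 8, 19.
BglII cuts at 2 sites.

2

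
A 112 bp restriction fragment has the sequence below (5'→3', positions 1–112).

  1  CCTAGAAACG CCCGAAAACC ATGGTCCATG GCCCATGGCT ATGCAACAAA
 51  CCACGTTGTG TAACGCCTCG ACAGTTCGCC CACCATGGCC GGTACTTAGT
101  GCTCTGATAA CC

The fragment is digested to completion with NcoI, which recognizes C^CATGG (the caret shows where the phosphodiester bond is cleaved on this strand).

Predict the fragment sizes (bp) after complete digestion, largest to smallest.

50, 29, 19, 7, 7 bp

NcoI sites (CCATGG) start at positions 19, 26, 33, 83.
NcoI cuts after the first base of each site, so after positions 19, 26, 33, 83.
Linear molecule, 4 cuts → 5 fragments:
  1–19 → 19 bp
  20–26 → 7 bp
  27–33 → 7 bp
  34–83 → 50 bp
  84–112 → 29 bp
Sorted largest to smallest: 50, 29, 19, 7, 7 bp.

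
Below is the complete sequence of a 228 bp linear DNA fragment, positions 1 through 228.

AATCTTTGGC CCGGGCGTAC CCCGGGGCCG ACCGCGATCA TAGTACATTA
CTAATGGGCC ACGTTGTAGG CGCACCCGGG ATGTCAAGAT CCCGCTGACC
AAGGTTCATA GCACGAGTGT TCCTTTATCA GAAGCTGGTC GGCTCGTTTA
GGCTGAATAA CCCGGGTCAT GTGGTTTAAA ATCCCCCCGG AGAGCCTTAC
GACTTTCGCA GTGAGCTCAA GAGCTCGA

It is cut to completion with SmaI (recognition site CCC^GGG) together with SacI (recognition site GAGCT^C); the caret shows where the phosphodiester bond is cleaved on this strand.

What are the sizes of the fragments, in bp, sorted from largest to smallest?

86, 54, 54, 12, 11, 8, 3 bp

SmaI sites (CCCGGG) start at positions 10, 21, 75, 161.
SmaI cuts after base 3 of each site, so after positions 12, 23, 77, 163.
SacI sites (GAGCTC) start at positions 213, 221.
SacI cuts after base 5 of each site (before the last base), so after positions 217, 225.
Combined cut positions: 12, 23, 77, 163, 217, 225.
Linear molecule, 6 cuts → 7 fragments:
  1–12 → 12 bp
  13–23 → 11 bp
  24–77 → 54 bp
  78–163 → 86 bp
  164–217 → 54 bp
  218–225 → 8 bp
  226–228 → 3 bp
Sorted largest to smallest: 86, 54, 54, 12, 11, 8, 3 bp.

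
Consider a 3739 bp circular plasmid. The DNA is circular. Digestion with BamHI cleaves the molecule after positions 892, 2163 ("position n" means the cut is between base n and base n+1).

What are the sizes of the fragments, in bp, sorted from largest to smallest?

Circular molecule, 2 cuts → 2 fragments:
  2163 − 892 = 1271 bp
  wrap: 3739 − 2163 + 892 = 2468 bp
Sorted largest to smallest: 2468, 1271 bp.

2468, 1271 bp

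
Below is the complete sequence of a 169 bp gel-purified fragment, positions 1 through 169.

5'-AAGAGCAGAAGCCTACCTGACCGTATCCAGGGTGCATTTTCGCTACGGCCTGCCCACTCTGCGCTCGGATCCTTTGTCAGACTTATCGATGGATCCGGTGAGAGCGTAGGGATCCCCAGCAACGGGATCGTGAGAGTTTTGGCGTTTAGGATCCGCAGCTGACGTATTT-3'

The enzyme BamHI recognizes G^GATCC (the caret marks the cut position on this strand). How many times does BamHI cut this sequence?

GGATCC occurs starting at positions 67, 91, 110, 149.
BamHI cuts at 4 sites.

4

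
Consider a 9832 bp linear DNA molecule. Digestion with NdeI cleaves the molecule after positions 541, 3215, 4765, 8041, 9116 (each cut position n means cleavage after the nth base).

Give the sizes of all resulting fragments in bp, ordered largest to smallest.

3276, 2674, 1550, 1075, 716, 541 bp

Linear molecule, 5 cuts → 6 fragments:
  541 − 0 = 541 bp
  3215 − 541 = 2674 bp
  4765 − 3215 = 1550 bp
  8041 − 4765 = 3276 bp
  9116 − 8041 = 1075 bp
  9832 − 9116 = 716 bp
Sorted largest to smallest: 3276, 2674, 1550, 1075, 716, 541 bp.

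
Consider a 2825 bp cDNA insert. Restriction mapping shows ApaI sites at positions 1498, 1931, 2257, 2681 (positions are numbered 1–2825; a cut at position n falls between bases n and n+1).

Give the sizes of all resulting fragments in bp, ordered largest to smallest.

1498, 433, 424, 326, 144 bp

Linear molecule, 4 cuts → 5 fragments:
  1498 − 0 = 1498 bp
  1931 − 1498 = 433 bp
  2257 − 1931 = 326 bp
  2681 − 2257 = 424 bp
  2825 − 2681 = 144 bp
Sorted largest to smallest: 1498, 433, 424, 326, 144 bp.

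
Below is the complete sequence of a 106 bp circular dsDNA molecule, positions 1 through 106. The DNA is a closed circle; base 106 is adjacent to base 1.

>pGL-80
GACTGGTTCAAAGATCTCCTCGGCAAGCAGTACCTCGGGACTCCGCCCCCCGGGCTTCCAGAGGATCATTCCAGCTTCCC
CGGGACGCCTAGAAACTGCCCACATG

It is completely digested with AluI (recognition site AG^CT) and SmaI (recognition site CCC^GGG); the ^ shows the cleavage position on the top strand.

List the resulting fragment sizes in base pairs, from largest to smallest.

76, 23, 7 bp

The AluI site (AGCT) starts at position 73.
AluI cuts after base 2 of each site, so after position 74.
SmaI sites (CCCGGG) start at positions 49, 79.
SmaI cuts after base 3 of each site, so after positions 51, 81.
Combined cut positions: 51, 74, 81.
Circular molecule, 3 cuts → 3 fragments:
  52–74 → 23 bp
  75–81 → 7 bp
  82–106 then 1–51 → 25 + 51 = 76 bp
Sorted largest to smallest: 76, 23, 7 bp.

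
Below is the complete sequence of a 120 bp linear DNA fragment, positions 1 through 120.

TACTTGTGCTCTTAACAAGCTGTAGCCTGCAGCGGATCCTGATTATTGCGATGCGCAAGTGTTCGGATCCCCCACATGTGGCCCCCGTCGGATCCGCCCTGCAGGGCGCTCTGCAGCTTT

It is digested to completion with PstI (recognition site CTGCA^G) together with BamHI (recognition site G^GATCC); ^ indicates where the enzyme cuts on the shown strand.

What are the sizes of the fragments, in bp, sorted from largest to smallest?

PstI sites (CTGCAG) start at positions 27, 99, 111.
PstI cuts after base 5 of each site (before the last base), so after positions 31, 103, 115.
BamHI sites (GGATCC) start at positions 34, 65, 90.
BamHI cuts after the first base of each site, so after positions 34, 65, 90.
Combined cut positions: 31, 34, 65, 90, 103, 115.
Linear molecule, 6 cuts → 7 fragments:
  1–31 → 31 bp
  32–34 → 3 bp
  35–65 → 31 bp
  66–90 → 25 bp
  91–103 → 13 bp
  104–115 → 12 bp
  116–120 → 5 bp
Sorted largest to smallest: 31, 31, 25, 13, 12, 5, 3 bp.

31, 31, 25, 13, 12, 5, 3 bp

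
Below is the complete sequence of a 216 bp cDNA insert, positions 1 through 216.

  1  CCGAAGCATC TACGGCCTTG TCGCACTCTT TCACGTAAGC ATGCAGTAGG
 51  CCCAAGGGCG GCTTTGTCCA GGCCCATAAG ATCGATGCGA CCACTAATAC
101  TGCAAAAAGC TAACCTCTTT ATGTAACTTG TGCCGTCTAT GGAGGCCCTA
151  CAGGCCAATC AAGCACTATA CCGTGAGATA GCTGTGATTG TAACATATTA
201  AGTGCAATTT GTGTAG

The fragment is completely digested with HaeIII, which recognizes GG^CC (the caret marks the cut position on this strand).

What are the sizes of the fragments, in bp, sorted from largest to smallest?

73, 62, 35, 22, 15, 9 bp

HaeIII sites (GGCC) start at positions 14, 49, 71, 144, 153.
HaeIII cuts after base 2 of each site, so after positions 15, 50, 72, 145, 154.
Linear molecule, 5 cuts → 6 fragments:
  1–15 → 15 bp
  16–50 → 35 bp
  51–72 → 22 bp
  73–145 → 73 bp
  146–154 → 9 bp
  155–216 → 62 bp
Sorted largest to smallest: 73, 62, 35, 22, 15, 9 bp.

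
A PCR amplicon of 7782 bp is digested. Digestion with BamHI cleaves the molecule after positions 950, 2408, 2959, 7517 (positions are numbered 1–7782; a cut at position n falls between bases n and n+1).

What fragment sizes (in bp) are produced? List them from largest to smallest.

4558, 1458, 950, 551, 265 bp

Linear molecule, 4 cuts → 5 fragments:
  950 − 0 = 950 bp
  2408 − 950 = 1458 bp
  2959 − 2408 = 551 bp
  7517 − 2959 = 4558 bp
  7782 − 7517 = 265 bp
Sorted largest to smallest: 4558, 1458, 950, 551, 265 bp.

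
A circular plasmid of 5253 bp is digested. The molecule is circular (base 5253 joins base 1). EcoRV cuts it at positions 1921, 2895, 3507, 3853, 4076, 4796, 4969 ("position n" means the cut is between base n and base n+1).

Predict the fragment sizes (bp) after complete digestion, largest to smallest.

Circular molecule, 7 cuts → 7 fragments:
  2895 − 1921 = 974 bp
  3507 − 2895 = 612 bp
  3853 − 3507 = 346 bp
  4076 − 3853 = 223 bp
  4796 − 4076 = 720 bp
  4969 − 4796 = 173 bp
  wrap: 5253 − 4969 + 1921 = 2205 bp
Sorted largest to smallest: 2205, 974, 720, 612, 346, 223, 173 bp.

2205, 974, 720, 612, 346, 223, 173 bp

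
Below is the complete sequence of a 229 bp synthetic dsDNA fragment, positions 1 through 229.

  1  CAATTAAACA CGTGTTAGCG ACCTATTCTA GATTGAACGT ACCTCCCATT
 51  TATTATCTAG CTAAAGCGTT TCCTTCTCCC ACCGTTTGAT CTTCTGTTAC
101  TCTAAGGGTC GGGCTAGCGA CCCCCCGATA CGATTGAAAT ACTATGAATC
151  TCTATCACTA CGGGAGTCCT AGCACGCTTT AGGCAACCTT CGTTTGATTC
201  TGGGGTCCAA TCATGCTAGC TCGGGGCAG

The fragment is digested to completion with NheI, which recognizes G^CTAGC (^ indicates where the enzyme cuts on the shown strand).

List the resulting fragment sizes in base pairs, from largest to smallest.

113, 102, 14 bp

NheI sites (GCTAGC) start at positions 113, 215.
NheI cuts after the first base of each site, so after positions 113, 215.
Linear molecule, 2 cuts → 3 fragments:
  1–113 → 113 bp
  114–215 → 102 bp
  216–229 → 14 bp
Sorted largest to smallest: 113, 102, 14 bp.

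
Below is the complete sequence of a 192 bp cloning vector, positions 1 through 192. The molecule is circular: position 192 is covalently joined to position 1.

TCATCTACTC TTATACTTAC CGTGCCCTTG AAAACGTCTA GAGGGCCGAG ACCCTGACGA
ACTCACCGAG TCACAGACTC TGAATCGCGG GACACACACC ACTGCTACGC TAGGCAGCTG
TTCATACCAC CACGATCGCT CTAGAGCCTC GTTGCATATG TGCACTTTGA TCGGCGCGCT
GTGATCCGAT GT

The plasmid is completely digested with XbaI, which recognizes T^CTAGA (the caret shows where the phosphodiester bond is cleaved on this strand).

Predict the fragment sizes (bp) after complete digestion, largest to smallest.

103, 89 bp

XbaI sites (TCTAGA) start at positions 37, 140.
XbaI cuts after the first base of each site, so after positions 37, 140.
Circular molecule, 2 cuts → 2 fragments:
  38–140 → 103 bp
  141–192 then 1–37 → 52 + 37 = 89 bp
Sorted largest to smallest: 103, 89 bp.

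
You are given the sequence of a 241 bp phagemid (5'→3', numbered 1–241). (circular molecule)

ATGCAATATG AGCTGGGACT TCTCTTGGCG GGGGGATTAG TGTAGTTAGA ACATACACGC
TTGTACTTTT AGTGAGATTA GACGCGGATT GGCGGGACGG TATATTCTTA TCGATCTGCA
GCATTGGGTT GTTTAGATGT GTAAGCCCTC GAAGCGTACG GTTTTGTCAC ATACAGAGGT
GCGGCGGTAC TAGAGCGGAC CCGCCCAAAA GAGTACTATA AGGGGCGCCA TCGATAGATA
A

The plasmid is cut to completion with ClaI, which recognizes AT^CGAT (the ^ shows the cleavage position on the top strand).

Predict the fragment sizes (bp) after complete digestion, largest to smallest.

ClaI sites (ATCGAT) start at positions 110, 230.
ClaI cuts after base 2 of each site, so after positions 111, 231.
Circular molecule, 2 cuts → 2 fragments:
  112–231 → 120 bp
  232–241 then 1–111 → 10 + 111 = 121 bp
Sorted largest to smallest: 121, 120 bp.

121, 120 bp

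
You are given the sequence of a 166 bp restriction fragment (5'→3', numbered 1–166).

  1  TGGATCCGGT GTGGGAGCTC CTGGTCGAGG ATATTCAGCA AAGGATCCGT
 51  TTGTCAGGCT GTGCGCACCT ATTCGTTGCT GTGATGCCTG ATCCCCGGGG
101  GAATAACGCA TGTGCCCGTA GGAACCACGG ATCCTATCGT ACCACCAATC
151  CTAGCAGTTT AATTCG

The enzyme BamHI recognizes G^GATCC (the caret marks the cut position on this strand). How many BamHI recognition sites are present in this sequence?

3

GGATCC occurs starting at positions 2, 43, 129.
BamHI cuts at 3 sites.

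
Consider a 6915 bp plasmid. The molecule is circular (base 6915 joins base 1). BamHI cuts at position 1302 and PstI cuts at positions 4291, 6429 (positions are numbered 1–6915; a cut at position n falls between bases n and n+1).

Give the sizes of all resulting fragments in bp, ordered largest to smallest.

2989, 2138, 1788 bp

Combined cut positions (sorted): 1302, 4291, 6429.
Circular molecule, 3 cuts → 3 fragments:
  4291 − 1302 = 2989 bp
  6429 − 4291 = 2138 bp
  wrap: 6915 − 6429 + 1302 = 1788 bp
Sorted largest to smallest: 2989, 2138, 1788 bp.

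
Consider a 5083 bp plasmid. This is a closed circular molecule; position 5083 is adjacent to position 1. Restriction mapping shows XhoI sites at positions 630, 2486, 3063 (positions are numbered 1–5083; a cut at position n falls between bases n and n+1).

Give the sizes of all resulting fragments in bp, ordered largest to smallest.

Circular molecule, 3 cuts → 3 fragments:
  2486 − 630 = 1856 bp
  3063 − 2486 = 577 bp
  wrap: 5083 − 3063 + 630 = 2650 bp
Sorted largest to smallest: 2650, 1856, 577 bp.

2650, 1856, 577 bp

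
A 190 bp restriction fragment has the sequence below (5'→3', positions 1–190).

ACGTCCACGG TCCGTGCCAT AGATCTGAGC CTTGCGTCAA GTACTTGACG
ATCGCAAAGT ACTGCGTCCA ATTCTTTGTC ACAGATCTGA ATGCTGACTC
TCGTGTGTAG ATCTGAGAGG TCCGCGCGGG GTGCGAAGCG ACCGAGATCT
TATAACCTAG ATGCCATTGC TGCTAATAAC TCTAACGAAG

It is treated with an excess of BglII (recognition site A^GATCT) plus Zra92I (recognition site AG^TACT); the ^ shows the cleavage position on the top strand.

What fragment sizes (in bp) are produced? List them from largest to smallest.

45, 36, 26, 24, 21, 20, 18 bp

BglII sites (AGATCT) start at positions 21, 83, 109, 145.
BglII cuts after the first base of each site, so after positions 21, 83, 109, 145.
Zra92I sites (AGTACT) start at positions 40, 58.
Zra92I cuts after base 2 of each site, so after positions 41, 59.
Combined cut positions: 21, 41, 59, 83, 109, 145.
Linear molecule, 6 cuts → 7 fragments:
  1–21 → 21 bp
  22–41 → 20 bp
  42–59 → 18 bp
  60–83 → 24 bp
  84–109 → 26 bp
  110–145 → 36 bp
  146–190 → 45 bp
Sorted largest to smallest: 45, 36, 26, 24, 21, 20, 18 bp.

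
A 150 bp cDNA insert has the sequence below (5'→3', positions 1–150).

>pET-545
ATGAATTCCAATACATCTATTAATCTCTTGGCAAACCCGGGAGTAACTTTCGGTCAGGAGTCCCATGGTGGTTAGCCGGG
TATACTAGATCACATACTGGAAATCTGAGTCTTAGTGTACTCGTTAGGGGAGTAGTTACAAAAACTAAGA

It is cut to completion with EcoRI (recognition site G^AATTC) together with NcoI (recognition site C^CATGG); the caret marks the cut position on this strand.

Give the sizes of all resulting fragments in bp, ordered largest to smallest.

87, 60, 3 bp

The EcoRI site (GAATTC) starts at position 3.
EcoRI cuts after the first base of each site, so after position 3.
The NcoI site (CCATGG) starts at position 63.
NcoI cuts after the first base of each site, so after position 63.
Combined cut positions: 3, 63.
Linear molecule, 2 cuts → 3 fragments:
  1–3 → 3 bp
  4–63 → 60 bp
  64–150 → 87 bp
Sorted largest to smallest: 87, 60, 3 bp.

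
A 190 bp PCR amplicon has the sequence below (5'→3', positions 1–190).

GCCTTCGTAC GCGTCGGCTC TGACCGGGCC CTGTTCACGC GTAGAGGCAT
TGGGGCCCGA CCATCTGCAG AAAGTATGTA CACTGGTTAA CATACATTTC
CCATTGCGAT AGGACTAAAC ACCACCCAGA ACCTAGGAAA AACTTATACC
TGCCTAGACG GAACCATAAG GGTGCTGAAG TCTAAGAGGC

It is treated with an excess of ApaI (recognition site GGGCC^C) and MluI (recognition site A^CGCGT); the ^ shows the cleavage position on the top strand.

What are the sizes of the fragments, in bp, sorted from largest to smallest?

133, 21, 20, 9, 7 bp

ApaI sites (GGGCCC) start at positions 26, 53.
ApaI cuts after base 5 of each site (before the last base), so after positions 30, 57.
MluI sites (ACGCGT) start at positions 9, 37.
MluI cuts after the first base of each site, so after positions 9, 37.
Combined cut positions: 9, 30, 37, 57.
Linear molecule, 4 cuts → 5 fragments:
  1–9 → 9 bp
  10–30 → 21 bp
  31–37 → 7 bp
  38–57 → 20 bp
  58–190 → 133 bp
Sorted largest to smallest: 133, 21, 20, 9, 7 bp.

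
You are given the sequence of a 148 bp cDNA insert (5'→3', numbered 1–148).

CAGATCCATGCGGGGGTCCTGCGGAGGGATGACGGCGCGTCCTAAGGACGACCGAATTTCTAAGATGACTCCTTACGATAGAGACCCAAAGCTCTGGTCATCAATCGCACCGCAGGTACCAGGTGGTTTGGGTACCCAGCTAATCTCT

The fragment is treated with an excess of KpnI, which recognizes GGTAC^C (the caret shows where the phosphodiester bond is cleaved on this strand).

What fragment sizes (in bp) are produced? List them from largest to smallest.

119, 16, 13 bp

KpnI sites (GGTACC) start at positions 115, 131.
KpnI cuts after base 5 of each site (before the last base), so after positions 119, 135.
Linear molecule, 2 cuts → 3 fragments:
  1–119 → 119 bp
  120–135 → 16 bp
  136–148 → 13 bp
Sorted largest to smallest: 119, 16, 13 bp.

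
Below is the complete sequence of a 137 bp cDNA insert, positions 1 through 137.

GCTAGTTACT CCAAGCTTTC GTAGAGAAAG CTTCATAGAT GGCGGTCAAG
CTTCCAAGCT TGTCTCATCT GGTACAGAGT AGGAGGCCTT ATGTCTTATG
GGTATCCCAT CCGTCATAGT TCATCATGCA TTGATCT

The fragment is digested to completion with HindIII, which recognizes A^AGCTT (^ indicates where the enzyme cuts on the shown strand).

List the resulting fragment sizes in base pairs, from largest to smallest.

HindIII sites (AAGCTT) start at positions 13, 28, 48, 56.
HindIII cuts after the first base of each site, so after positions 13, 28, 48, 56.
Linear molecule, 4 cuts → 5 fragments:
  1–13 → 13 bp
  14–28 → 15 bp
  29–48 → 20 bp
  49–56 → 8 bp
  57–137 → 81 bp
Sorted largest to smallest: 81, 20, 15, 13, 8 bp.

81, 20, 15, 13, 8 bp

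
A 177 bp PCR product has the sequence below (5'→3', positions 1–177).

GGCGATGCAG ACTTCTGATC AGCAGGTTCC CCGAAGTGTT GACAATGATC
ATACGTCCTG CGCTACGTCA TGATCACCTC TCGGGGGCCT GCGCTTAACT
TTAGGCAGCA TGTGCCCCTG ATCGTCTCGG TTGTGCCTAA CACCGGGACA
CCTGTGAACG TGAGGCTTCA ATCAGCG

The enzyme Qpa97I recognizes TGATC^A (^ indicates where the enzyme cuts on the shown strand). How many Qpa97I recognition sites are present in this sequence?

3

TGATCA occurs starting at positions 16, 46, 71.
Qpa97I cuts at 3 sites.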